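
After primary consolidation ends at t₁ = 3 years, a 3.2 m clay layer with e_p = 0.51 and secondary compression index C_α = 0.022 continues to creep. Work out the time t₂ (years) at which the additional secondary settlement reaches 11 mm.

S_s = C_α·H/(1+e_p)·log₁₀(t₂/t₁) ⇒ log₁₀(t₂/t₁) = S_s·(1+e_p)/(C_α·H).
log₁₀(t₂/t₁) = 0.011 × (1+0.51) / (0.022×3.2) = 0.2359
t₂ = t₁ × 10^0.2359 = 3 × 1.722 = 5.165 years

t₂ ≈ 5.16 years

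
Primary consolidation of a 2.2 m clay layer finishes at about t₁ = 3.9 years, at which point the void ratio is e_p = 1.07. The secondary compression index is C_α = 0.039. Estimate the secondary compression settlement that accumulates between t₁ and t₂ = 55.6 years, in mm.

Secondary compression: S_s = C_α·H/(1+e_p)·log₁₀(t₂/t₁)
S_s = 0.039×2.2/(1+1.07)×log₁₀(55.6/3.9)
    = 0.04145 × 1.154 = 0.04783 m

S_s ≈ 47.8 mm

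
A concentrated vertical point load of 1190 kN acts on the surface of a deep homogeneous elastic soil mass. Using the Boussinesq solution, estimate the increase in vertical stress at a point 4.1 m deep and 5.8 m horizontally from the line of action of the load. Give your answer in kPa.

Δσ_z ≈ 2.17 kPa

Boussinesq vertical stress below a point load on an elastic half-space:
Δσ_z = 3P/(2πz²) · [1 + (r/z)²]^(−5/2)
r/z = 5.8/4.1 = 1.4146; [1+(r/z)²]^(−5/2) = 0.064086.
Δσ_z = 3×1190/(2π×4.1²) × 0.064086 = 33.8 × 0.064086 = 2.166 kPa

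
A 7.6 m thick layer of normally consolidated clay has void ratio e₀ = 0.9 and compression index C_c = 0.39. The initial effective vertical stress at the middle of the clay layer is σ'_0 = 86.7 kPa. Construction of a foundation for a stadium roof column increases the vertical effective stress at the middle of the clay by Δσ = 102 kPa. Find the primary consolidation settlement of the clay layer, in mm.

S_c ≈ 527 mm

Final effective stress: σ'_f = σ'_0 + Δσ = 86.7 + 102 = 188.7 kPa.
Normally consolidated clay, so the full stress increment lies on the virgin compression line:
S_c = C_c·H/(1+e₀)·log₁₀(σ'_f/σ'_0) = 0.39×7.6/(1+0.9)×log₁₀(188.7/86.7)
    = 1.56 × 0.33775 = 0.5269 m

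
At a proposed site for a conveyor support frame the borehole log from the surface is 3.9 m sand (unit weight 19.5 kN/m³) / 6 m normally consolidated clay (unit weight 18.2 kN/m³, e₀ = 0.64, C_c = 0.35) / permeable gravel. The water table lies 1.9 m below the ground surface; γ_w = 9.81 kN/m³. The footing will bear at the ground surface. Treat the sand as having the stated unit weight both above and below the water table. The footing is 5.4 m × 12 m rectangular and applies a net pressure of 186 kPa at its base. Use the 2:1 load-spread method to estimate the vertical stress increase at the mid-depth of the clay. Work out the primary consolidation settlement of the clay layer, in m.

S_c ≈ 0.274 m

Mid-depth of clay below the ground surface: z = 3.9 + 6/2 = 6.9 m.
Total vertical stress at mid-clay: σ_v = 19.5×3.9 + 18.2×3 = 130.65 kPa.
Pore pressure: u = 9.81×(6.9 − 1.9) = 49.05 kPa.
Initial effective stress: σ'_0 = σ_v − u = 130.65 − 49.05 = 81.6 kPa.
Stress increase at mid-clay by the 2:1 spreading method:
Δσ = qBL/((B+z)(L+z)) = 186×5.4×12/((5.4+6.9)(12+6.9)) = 51.847 kPa
Final effective stress: σ'_f = σ'_0 + Δσ = 81.6 + 51.847 = 133.45 kPa.
Normally consolidated clay, so the full stress increment lies on the virgin compression line:
S_c = C_c·H/(1+e₀)·log₁₀(σ'_f/σ'_0) = 0.35×6/(1+0.64)×log₁₀(133.45/81.6)
    = 1.2805 × 0.21363 = 0.2736 m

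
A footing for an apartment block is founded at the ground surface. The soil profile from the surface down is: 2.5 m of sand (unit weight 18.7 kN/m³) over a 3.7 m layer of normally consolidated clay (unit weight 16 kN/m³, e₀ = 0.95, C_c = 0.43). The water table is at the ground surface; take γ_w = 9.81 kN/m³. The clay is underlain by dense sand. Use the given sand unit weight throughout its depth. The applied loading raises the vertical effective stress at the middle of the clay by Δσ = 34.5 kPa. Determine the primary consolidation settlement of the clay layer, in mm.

S_c ≈ 250 mm

Mid-depth of clay below the ground surface: z = 2.5 + 3.7/2 = 4.35 m.
Total vertical stress at mid-clay: σ_v = 18.7×2.5 + 16×1.85 = 76.35 kPa.
Pore pressure: u = 9.81×(4.35 − 0) = 42.673 kPa.
Initial effective stress: σ'_0 = σ_v − u = 76.35 − 42.673 = 33.677 kPa.
Final effective stress: σ'_f = σ'_0 + Δσ = 33.677 + 34.5 = 68.177 kPa.
Normally consolidated clay, so the full stress increment lies on the virgin compression line:
S_c = C_c·H/(1+e₀)·log₁₀(σ'_f/σ'_0) = 0.43×3.7/(1+0.95)×log₁₀(68.177/33.677)
    = 0.8159 × 0.3063 = 0.2499 m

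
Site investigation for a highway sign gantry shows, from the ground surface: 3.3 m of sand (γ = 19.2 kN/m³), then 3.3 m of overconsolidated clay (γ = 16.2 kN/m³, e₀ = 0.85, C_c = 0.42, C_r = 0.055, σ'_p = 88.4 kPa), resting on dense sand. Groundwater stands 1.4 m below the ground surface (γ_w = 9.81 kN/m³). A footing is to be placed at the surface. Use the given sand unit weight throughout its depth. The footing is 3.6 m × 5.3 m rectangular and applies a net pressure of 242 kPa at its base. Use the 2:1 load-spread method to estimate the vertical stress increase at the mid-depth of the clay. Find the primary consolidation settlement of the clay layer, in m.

Mid-depth of clay below the ground surface: z = 3.3 + 3.3/2 = 4.95 m.
Total vertical stress at mid-clay: σ_v = 19.2×3.3 + 16.2×1.65 = 90.09 kPa.
Pore pressure: u = 9.81×(4.95 − 1.4) = 34.825 kPa.
Initial effective stress: σ'_0 = σ_v − u = 90.09 − 34.825 = 55.265 kPa.
Stress increase at mid-clay by the 2:1 spreading method:
Δσ = qBL/((B+z)(L+z)) = 242×3.6×5.3/((3.6+4.95)(5.3+4.95)) = 52.687 kPa
Final effective stress: σ'_f = 55.265 + 52.687 = 107.95 kPa.
σ'_f = 107.95 > σ'_p = 88.4 kPa, so the stress path crosses the preconsolidation pressure — recompression up to σ'_p, then virgin compression beyond:
S_c = H/(1+e₀)·[C_r·log₁₀(σ'_p/σ'_0) + C_c·log₁₀(σ'_f/σ'_p)]
    = 3.3/1.85 × [0.055×log₁₀(88.4/55.265) + 0.42×log₁₀(107.95/88.4)]
    = 1.7838 × [0.01122 + 0.036444] = 0.08502 m

S_c ≈ 0.085 m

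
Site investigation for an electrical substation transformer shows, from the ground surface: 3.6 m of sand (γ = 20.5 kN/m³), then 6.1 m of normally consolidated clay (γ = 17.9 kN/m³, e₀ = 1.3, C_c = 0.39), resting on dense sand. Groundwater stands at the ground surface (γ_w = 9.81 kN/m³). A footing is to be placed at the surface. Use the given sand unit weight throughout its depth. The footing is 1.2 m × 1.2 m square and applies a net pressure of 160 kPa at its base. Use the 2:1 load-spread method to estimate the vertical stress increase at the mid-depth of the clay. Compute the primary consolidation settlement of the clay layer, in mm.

S_c ≈ 25.8 mm

Mid-depth of clay below the ground surface: z = 3.6 + 6.1/2 = 6.65 m.
Total vertical stress at mid-clay: σ_v = 20.5×3.6 + 17.9×3.05 = 128.39 kPa.
Pore pressure: u = 9.81×(6.65 − 0) = 65.237 kPa.
Initial effective stress: σ'_0 = σ_v − u = 128.39 − 65.237 = 63.153 kPa.
Stress increase at mid-clay by the 2:1 spreading method:
Δσ = qBL/((B+z)(L+z)) = 160×1.2×1.2/((1.2+6.65)(1.2+6.65)) = 3.7389 kPa
Final effective stress: σ'_f = σ'_0 + Δσ = 63.153 + 3.7389 = 66.892 kPa.
Normally consolidated clay, so the full stress increment lies on the virgin compression line:
S_c = C_c·H/(1+e₀)·log₁₀(σ'_f/σ'_0) = 0.39×6.1/(1+1.3)×log₁₀(66.892/63.153)
    = 1.0343 × 0.02498 = 0.02584 m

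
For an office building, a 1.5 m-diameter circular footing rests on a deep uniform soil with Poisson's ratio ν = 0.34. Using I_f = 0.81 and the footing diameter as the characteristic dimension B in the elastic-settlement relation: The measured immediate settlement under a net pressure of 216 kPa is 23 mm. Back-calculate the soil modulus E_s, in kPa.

S_e = q·B·(1−ν²)/E_s · I_f  ⇒  E_s = q·B·(1−ν²)·I_f / S_e.
E_s = 216 × 1.5 × 0.8844 × 0.81 / 0.023 = 10090 kPa

E_s ≈ 10100 kPa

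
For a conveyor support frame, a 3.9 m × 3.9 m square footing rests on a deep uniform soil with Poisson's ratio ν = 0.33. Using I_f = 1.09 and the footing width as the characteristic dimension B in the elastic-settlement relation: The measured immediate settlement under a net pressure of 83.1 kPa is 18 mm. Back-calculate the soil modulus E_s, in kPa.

E_s ≈ 17500 kPa

S_e = q·B·(1−ν²)/E_s · I_f  ⇒  E_s = q·B·(1−ν²)·I_f / S_e.
E_s = 83.1 × 3.9 × 0.8911 × 1.09 / 0.018 = 17490 kPa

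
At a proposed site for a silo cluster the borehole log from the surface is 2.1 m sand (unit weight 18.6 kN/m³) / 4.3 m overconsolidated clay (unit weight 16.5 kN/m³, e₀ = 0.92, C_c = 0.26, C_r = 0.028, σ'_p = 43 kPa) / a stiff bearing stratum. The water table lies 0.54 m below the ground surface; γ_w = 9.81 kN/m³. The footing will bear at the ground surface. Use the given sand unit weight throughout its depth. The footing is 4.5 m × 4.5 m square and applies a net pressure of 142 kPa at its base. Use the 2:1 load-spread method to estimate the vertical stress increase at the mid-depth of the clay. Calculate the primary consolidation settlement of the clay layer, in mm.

S_c ≈ 146 mm

Mid-depth of clay below the ground surface: z = 2.1 + 4.3/2 = 4.25 m.
Total vertical stress at mid-clay: σ_v = 18.6×2.1 + 16.5×2.15 = 74.535 kPa.
Pore pressure: u = 9.81×(4.25 − 0.54) = 36.395 kPa.
Initial effective stress: σ'_0 = σ_v − u = 74.535 − 36.395 = 38.14 kPa.
Stress increase at mid-clay by the 2:1 spreading method:
Δσ = qBL/((B+z)(L+z)) = 142×4.5×4.5/((4.5+4.25)(4.5+4.25)) = 37.558 kPa
Final effective stress: σ'_f = 38.14 + 37.558 = 75.698 kPa.
σ'_f = 75.698 > σ'_p = 43 kPa, so the stress path crosses the preconsolidation pressure — recompression up to σ'_p, then virgin compression beyond:
S_c = H/(1+e₀)·[C_r·log₁₀(σ'_p/σ'_0) + C_c·log₁₀(σ'_f/σ'_p)]
    = 4.3/1.92 × [0.028×log₁₀(43/38.14) + 0.26×log₁₀(75.698/43)]
    = 2.2396 × [0.0014585 + 0.06386] = 0.1463 m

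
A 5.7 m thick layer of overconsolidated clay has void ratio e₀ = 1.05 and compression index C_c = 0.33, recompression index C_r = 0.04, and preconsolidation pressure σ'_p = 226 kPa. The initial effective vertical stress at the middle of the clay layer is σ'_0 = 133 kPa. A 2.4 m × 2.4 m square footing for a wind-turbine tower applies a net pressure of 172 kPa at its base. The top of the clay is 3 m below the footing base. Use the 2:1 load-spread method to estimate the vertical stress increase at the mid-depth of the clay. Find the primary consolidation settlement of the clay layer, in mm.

S_c ≈ 5.02 mm

Mid-depth of clay below the footing base: z = 3 + 5.7/2 = 5.85 m.
Stress increase at mid-clay by the 2:1 spreading method:
Δσ = qBL/((B+z)(L+z)) = 172×2.4×2.4/((2.4+5.85)(2.4+5.85)) = 14.556 kPa
Final effective stress: σ'_f = 133 + 14.556 = 147.56 kPa.
σ'_f = 147.56 ≤ σ'_p = 226 kPa, so the clay remains overconsolidated and only the recompression index applies:
S_c = C_r·H/(1+e₀)·log₁₀(σ'_f/σ'_0) = 0.04×5.7/2.05×log₁₀(147.56/133)
    = 0.11122 × 0.045117 = 0.005018 m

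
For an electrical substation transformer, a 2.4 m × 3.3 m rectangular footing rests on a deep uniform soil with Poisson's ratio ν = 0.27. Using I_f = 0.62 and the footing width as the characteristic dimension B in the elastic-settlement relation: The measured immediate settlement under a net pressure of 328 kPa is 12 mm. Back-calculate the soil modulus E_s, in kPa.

S_e = q·B·(1−ν²)/E_s · I_f  ⇒  E_s = q·B·(1−ν²)·I_f / S_e.
E_s = 328 × 2.4 × 0.9271 × 0.62 / 0.012 = 37710 kPa

E_s ≈ 37700 kPa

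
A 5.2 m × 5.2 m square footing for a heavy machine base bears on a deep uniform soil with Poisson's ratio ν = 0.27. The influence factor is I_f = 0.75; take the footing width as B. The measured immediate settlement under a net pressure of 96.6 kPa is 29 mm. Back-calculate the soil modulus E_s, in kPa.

S_e = q·B·(1−ν²)/E_s · I_f  ⇒  E_s = q·B·(1−ν²)·I_f / S_e.
E_s = 96.6 × 5.2 × 0.9271 × 0.75 / 0.029 = 12040 kPa

E_s ≈ 12000 kPa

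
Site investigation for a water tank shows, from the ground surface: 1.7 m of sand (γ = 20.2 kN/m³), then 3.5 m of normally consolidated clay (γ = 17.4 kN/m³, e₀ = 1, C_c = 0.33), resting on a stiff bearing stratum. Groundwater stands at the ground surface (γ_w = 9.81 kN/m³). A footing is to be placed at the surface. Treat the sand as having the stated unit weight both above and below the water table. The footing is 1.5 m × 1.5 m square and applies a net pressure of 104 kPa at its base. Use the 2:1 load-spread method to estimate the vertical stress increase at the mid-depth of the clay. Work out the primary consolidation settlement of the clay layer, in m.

S_c ≈ 0.0675 m

Mid-depth of clay below the ground surface: z = 1.7 + 3.5/2 = 3.45 m.
Total vertical stress at mid-clay: σ_v = 20.2×1.7 + 17.4×1.75 = 64.79 kPa.
Pore pressure: u = 9.81×(3.45 − 0) = 33.845 kPa.
Initial effective stress: σ'_0 = σ_v − u = 64.79 − 33.845 = 30.945 kPa.
Stress increase at mid-clay by the 2:1 spreading method:
Δσ = qBL/((B+z)(L+z)) = 104×1.5×1.5/((1.5+3.45)(1.5+3.45)) = 9.55 kPa
Final effective stress: σ'_f = σ'_0 + Δσ = 30.945 + 9.55 = 40.495 kPa.
Normally consolidated clay, so the full stress increment lies on the virgin compression line:
S_c = C_c·H/(1+e₀)·log₁₀(σ'_f/σ'_0) = 0.33×3.5/(1+1)×log₁₀(40.495/30.945)
    = 0.5775 × 0.11681 = 0.06746 m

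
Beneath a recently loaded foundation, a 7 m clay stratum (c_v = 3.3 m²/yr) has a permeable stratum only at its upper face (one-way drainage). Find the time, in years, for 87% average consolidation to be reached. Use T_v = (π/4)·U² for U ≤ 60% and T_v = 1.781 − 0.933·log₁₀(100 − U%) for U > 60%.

Drainage path length: H_d = H = 7 m (single drainage).
U > 60%: T_v = 1.781 − 0.933·log₁₀(100 − 87) = 0.74169.
t = T_v·H_d²/c_v = 0.74169×7²/3.3 = 11.01 years.

t ≈ 11 years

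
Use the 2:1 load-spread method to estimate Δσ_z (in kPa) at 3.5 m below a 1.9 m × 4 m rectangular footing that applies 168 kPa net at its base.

Δσ_z ≈ 31.5 kPa

By the 2:1 method the load spreads at 1 horizontal : 2 vertical, so at depth z the loaded area has grown by z in each plan dimension:
Δσ = qBL/((B+z)(L+z)) = 168×1.9×4/((1.9+3.5)(4+3.5)) = 31.526 kPa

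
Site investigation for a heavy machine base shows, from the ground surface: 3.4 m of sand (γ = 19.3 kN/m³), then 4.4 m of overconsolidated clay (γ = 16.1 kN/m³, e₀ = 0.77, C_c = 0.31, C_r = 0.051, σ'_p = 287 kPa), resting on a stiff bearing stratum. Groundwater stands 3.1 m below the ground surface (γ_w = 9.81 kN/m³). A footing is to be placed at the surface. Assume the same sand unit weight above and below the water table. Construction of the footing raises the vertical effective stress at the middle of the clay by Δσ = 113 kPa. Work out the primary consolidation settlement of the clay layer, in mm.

S_c ≈ 49.9 mm

Mid-depth of clay below the ground surface: z = 3.4 + 4.4/2 = 5.6 m.
Total vertical stress at mid-clay: σ_v = 19.3×3.4 + 16.1×2.2 = 101.04 kPa.
Pore pressure: u = 9.81×(5.6 − 3.1) = 24.525 kPa.
Initial effective stress: σ'_0 = σ_v − u = 101.04 − 24.525 = 76.515 kPa.
Final effective stress: σ'_f = 76.515 + 113 = 189.51 kPa.
σ'_f = 189.51 ≤ σ'_p = 287 kPa, so the clay remains overconsolidated and only the recompression index applies:
S_c = C_r·H/(1+e₀)·log₁₀(σ'_f/σ'_0) = 0.051×4.4/1.77×log₁₀(189.51/76.515)
    = 0.12678 × 0.39389 = 0.04994 m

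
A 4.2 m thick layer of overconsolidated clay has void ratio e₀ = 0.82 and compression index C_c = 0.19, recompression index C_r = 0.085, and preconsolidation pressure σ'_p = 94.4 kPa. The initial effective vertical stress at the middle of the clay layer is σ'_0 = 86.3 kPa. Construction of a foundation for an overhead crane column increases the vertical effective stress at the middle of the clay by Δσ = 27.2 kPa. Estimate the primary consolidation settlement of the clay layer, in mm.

S_c ≈ 42.7 mm

Final effective stress: σ'_f = 86.3 + 27.2 = 113.5 kPa.
σ'_f = 113.5 > σ'_p = 94.4 kPa, so the stress path crosses the preconsolidation pressure — recompression up to σ'_p, then virgin compression beyond:
S_c = H/(1+e₀)·[C_r·log₁₀(σ'_p/σ'_0) + C_c·log₁₀(σ'_f/σ'_p)]
    = 4.2/1.82 × [0.085×log₁₀(94.4/86.3) + 0.19×log₁₀(113.5/94.4)]
    = 2.3077 × [0.0033117 + 0.015205] = 0.04273 m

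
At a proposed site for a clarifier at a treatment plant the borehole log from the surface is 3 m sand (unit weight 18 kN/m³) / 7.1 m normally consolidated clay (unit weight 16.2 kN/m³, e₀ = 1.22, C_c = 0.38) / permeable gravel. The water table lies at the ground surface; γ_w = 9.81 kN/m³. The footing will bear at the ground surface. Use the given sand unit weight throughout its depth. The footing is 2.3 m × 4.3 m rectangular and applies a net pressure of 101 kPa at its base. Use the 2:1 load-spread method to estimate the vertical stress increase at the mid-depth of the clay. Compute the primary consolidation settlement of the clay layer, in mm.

Mid-depth of clay below the ground surface: z = 3 + 7.1/2 = 6.55 m.
Total vertical stress at mid-clay: σ_v = 18×3 + 16.2×3.55 = 111.51 kPa.
Pore pressure: u = 9.81×(6.55 − 0) = 64.255 kPa.
Initial effective stress: σ'_0 = σ_v − u = 111.51 − 64.255 = 47.255 kPa.
Stress increase at mid-clay by the 2:1 spreading method:
Δσ = qBL/((B+z)(L+z)) = 101×2.3×4.3/((2.3+6.55)(4.3+6.55)) = 10.403 kPa
Final effective stress: σ'_f = σ'_0 + Δσ = 47.255 + 10.403 = 57.658 kPa.
Normally consolidated clay, so the full stress increment lies on the virgin compression line:
S_c = C_c·H/(1+e₀)·log₁₀(σ'_f/σ'_0) = 0.38×7.1/(1+1.22)×log₁₀(57.658/47.255)
    = 1.2153 × 0.086412 = 0.105 m

S_c ≈ 105 mm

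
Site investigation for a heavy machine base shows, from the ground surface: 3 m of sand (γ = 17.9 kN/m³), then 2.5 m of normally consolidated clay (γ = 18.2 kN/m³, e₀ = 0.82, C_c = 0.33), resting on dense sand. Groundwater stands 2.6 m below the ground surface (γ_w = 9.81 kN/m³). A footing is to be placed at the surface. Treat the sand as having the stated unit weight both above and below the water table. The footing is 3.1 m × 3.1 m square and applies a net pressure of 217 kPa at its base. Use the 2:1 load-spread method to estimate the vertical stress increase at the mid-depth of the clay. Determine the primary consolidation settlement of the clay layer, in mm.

Mid-depth of clay below the ground surface: z = 3 + 2.5/2 = 4.25 m.
Total vertical stress at mid-clay: σ_v = 17.9×3 + 18.2×1.25 = 76.45 kPa.
Pore pressure: u = 9.81×(4.25 − 2.6) = 16.186 kPa.
Initial effective stress: σ'_0 = σ_v − u = 76.45 − 16.186 = 60.264 kPa.
Stress increase at mid-clay by the 2:1 spreading method:
Δσ = qBL/((B+z)(L+z)) = 217×3.1×3.1/((3.1+4.25)(3.1+4.25)) = 38.602 kPa
Final effective stress: σ'_f = σ'_0 + Δσ = 60.264 + 38.602 = 98.866 kPa.
Normally consolidated clay, so the full stress increment lies on the virgin compression line:
S_c = C_c·H/(1+e₀)·log₁₀(σ'_f/σ'_0) = 0.33×2.5/(1+0.82)×log₁₀(98.866/60.264)
    = 0.4533 × 0.21499 = 0.09745 m

S_c ≈ 97.5 mm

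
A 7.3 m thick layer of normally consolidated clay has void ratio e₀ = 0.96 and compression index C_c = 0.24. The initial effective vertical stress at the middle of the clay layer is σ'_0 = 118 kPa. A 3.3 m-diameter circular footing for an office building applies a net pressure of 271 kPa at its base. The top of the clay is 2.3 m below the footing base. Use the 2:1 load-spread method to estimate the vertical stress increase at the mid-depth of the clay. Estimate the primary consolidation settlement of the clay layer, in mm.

S_c ≈ 99.5 mm

Mid-depth of clay below the footing base: z = 2.3 + 7.3/2 = 5.95 m.
Stress increase at mid-clay by the 2:1 spreading method:
Δσ ≈ qD²/(D+z)² = 271×3.3²/(3.3+5.95)² = 34.492 kPa
Final effective stress: σ'_f = σ'_0 + Δσ = 118 + 34.492 = 152.49 kPa.
Normally consolidated clay, so the full stress increment lies on the virgin compression line:
S_c = C_c·H/(1+e₀)·log₁₀(σ'_f/σ'_0) = 0.24×7.3/(1+0.96)×log₁₀(152.49/118)
    = 0.89388 × 0.11136 = 0.09954 m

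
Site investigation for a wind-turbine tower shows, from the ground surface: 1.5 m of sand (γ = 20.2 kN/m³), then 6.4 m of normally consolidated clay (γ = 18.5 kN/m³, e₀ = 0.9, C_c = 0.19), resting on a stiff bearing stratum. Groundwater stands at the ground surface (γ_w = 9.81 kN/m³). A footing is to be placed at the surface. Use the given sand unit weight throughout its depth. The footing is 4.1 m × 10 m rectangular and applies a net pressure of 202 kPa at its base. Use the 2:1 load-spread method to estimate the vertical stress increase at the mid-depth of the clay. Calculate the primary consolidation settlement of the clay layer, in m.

S_c ≈ 0.252 m

Mid-depth of clay below the ground surface: z = 1.5 + 6.4/2 = 4.7 m.
Total vertical stress at mid-clay: σ_v = 20.2×1.5 + 18.5×3.2 = 89.5 kPa.
Pore pressure: u = 9.81×(4.7 − 0) = 46.107 kPa.
Initial effective stress: σ'_0 = σ_v − u = 89.5 − 46.107 = 43.393 kPa.
Stress increase at mid-clay by the 2:1 spreading method:
Δσ = qBL/((B+z)(L+z)) = 202×4.1×10/((4.1+4.7)(10+4.7)) = 64.023 kPa
Final effective stress: σ'_f = σ'_0 + Δσ = 43.393 + 64.023 = 107.42 kPa.
Normally consolidated clay, so the full stress increment lies on the virgin compression line:
S_c = C_c·H/(1+e₀)·log₁₀(σ'_f/σ'_0) = 0.19×6.4/(1+0.9)×log₁₀(107.42/43.393)
    = 0.64 × 0.39367 = 0.2519 m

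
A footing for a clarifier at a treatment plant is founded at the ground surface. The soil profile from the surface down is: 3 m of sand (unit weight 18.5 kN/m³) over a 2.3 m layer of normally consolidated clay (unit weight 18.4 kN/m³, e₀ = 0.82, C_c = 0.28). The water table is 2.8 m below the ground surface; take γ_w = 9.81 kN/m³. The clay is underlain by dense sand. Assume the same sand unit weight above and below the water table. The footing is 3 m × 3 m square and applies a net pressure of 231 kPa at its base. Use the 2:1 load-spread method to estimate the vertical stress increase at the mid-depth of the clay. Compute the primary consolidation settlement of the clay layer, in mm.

S_c ≈ 76.1 mm

Mid-depth of clay below the ground surface: z = 3 + 2.3/2 = 4.15 m.
Total vertical stress at mid-clay: σ_v = 18.5×3 + 18.4×1.15 = 76.66 kPa.
Pore pressure: u = 9.81×(4.15 − 2.8) = 13.244 kPa.
Initial effective stress: σ'_0 = σ_v − u = 76.66 − 13.244 = 63.416 kPa.
Stress increase at mid-clay by the 2:1 spreading method:
Δσ = qBL/((B+z)(L+z)) = 231×3×3/((3+4.15)(3+4.15)) = 40.667 kPa
Final effective stress: σ'_f = σ'_0 + Δσ = 63.416 + 40.667 = 104.08 kPa.
Normally consolidated clay, so the full stress increment lies on the virgin compression line:
S_c = C_c·H/(1+e₀)·log₁₀(σ'_f/σ'_0) = 0.28×2.3/(1+0.82)×log₁₀(104.08/63.416)
    = 0.35385 × 0.21517 = 0.07614 m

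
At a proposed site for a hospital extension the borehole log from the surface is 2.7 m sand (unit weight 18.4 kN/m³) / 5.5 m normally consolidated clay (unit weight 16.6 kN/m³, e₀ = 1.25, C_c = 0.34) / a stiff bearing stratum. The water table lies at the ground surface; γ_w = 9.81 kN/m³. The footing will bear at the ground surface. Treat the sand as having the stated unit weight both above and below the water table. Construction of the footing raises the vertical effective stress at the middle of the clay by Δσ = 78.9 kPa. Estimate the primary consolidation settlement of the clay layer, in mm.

S_c ≈ 382 mm

Mid-depth of clay below the ground surface: z = 2.7 + 5.5/2 = 5.45 m.
Total vertical stress at mid-clay: σ_v = 18.4×2.7 + 16.6×2.75 = 95.33 kPa.
Pore pressure: u = 9.81×(5.45 − 0) = 53.465 kPa.
Initial effective stress: σ'_0 = σ_v − u = 95.33 − 53.465 = 41.865 kPa.
Final effective stress: σ'_f = σ'_0 + Δσ = 41.865 + 78.9 = 120.77 kPa.
Normally consolidated clay, so the full stress increment lies on the virgin compression line:
S_c = C_c·H/(1+e₀)·log₁₀(σ'_f/σ'_0) = 0.34×5.5/(1+1.25)×log₁₀(120.77/41.865)
    = 0.83111 × 0.46011 = 0.3824 m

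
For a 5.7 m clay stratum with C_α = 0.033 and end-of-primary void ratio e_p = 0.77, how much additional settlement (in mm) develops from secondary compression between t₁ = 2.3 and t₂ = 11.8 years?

Secondary compression: S_s = C_α·H/(1+e_p)·log₁₀(t₂/t₁)
S_s = 0.033×5.7/(1+0.77)×log₁₀(11.8/2.3)
    = 0.1063 × 0.7102 = 0.07547 m

S_s ≈ 75.5 mm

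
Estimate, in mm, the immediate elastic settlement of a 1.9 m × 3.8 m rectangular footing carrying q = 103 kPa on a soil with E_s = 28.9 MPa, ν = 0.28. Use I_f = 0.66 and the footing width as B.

Immediate (elastic) settlement: S_e = q·B·(1−ν²)/E_s · I_f.
E_s = 28.9 MPa = 28900 kPa.
S_e = 103 × 1.9 × (1 − 0.28²) / 28900 × 0.66
    = 103 × 1.9 × 0.9216 / 28900 × 0.66
    = 0.004119 m = 4.119 mm

S_e ≈ 4.12 mm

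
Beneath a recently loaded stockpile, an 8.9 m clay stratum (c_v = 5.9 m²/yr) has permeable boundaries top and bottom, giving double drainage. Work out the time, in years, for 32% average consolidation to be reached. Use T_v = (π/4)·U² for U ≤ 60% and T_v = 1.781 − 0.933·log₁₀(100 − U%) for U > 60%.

t ≈ 0.27 years

Drainage path length: H_d = H/2 = 4.45 m (double drainage).
U ≤ 60%: T_v = (π/4)·U² = (π/4)×0.32² = 0.080425.
t = T_v·H_d²/c_v = 0.080425×4.45²/5.9 = 0.2699 years.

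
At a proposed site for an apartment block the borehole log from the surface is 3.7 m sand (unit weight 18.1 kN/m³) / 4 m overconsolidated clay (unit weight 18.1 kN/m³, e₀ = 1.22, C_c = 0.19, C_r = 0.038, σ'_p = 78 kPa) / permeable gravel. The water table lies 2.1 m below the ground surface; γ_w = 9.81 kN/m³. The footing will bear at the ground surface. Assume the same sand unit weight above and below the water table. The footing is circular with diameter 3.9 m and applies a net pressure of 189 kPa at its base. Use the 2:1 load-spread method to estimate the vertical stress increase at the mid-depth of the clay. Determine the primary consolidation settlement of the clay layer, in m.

Mid-depth of clay below the ground surface: z = 3.7 + 4/2 = 5.7 m.
Total vertical stress at mid-clay: σ_v = 18.1×3.7 + 18.1×2 = 103.17 kPa.
Pore pressure: u = 9.81×(5.7 − 2.1) = 35.316 kPa.
Initial effective stress: σ'_0 = σ_v − u = 103.17 − 35.316 = 67.854 kPa.
Stress increase at mid-clay by the 2:1 spreading method:
Δσ ≈ qD²/(D+z)² = 189×3.9²/(3.9+5.7)² = 31.192 kPa
Final effective stress: σ'_f = 67.854 + 31.192 = 99.046 kPa.
σ'_f = 99.046 > σ'_p = 78 kPa, so the stress path crosses the preconsolidation pressure — recompression up to σ'_p, then virgin compression beyond:
S_c = H/(1+e₀)·[C_r·log₁₀(σ'_p/σ'_0) + C_c·log₁₀(σ'_f/σ'_p)]
    = 4/2.22 × [0.038×log₁₀(78/67.854) + 0.19×log₁₀(99.046/78)]
    = 1.8018 × [0.0022997 + 0.019711] = 0.03966 m

S_c ≈ 0.0397 m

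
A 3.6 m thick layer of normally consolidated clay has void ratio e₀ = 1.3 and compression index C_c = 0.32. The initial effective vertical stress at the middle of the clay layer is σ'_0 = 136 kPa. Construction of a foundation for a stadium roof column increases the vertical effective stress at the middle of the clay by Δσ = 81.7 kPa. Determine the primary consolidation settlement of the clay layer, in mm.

Final effective stress: σ'_f = σ'_0 + Δσ = 136 + 81.7 = 217.7 kPa.
Normally consolidated clay, so the full stress increment lies on the virgin compression line:
S_c = C_c·H/(1+e₀)·log₁₀(σ'_f/σ'_0) = 0.32×3.6/(1+1.3)×log₁₀(217.7/136)
    = 0.50087 × 0.20432 = 0.1023 m

S_c ≈ 102 mm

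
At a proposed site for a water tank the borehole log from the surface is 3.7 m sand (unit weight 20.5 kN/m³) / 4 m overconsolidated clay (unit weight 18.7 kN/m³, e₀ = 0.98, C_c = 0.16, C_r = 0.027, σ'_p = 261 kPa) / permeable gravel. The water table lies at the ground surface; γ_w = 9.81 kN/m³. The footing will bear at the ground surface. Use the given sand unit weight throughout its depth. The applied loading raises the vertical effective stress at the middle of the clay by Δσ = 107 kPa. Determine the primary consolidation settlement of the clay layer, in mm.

Mid-depth of clay below the ground surface: z = 3.7 + 4/2 = 5.7 m.
Total vertical stress at mid-clay: σ_v = 20.5×3.7 + 18.7×2 = 113.25 kPa.
Pore pressure: u = 9.81×(5.7 − 0) = 55.917 kPa.
Initial effective stress: σ'_0 = σ_v − u = 113.25 − 55.917 = 57.333 kPa.
Final effective stress: σ'_f = 57.333 + 107 = 164.33 kPa.
σ'_f = 164.33 ≤ σ'_p = 261 kPa, so the clay remains overconsolidated and only the recompression index applies:
S_c = C_r·H/(1+e₀)·log₁₀(σ'_f/σ'_0) = 0.027×4/1.98×log₁₀(164.33/57.333)
    = 0.054545 × 0.45731 = 0.02494 m

S_c ≈ 24.9 mm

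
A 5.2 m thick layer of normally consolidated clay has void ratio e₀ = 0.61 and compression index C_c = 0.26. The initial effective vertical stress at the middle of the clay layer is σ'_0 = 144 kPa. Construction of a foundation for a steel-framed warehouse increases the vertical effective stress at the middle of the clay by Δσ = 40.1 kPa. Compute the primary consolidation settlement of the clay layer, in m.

Final effective stress: σ'_f = σ'_0 + Δσ = 144 + 40.1 = 184.1 kPa.
Normally consolidated clay, so the full stress increment lies on the virgin compression line:
S_c = C_c·H/(1+e₀)·log₁₀(σ'_f/σ'_0) = 0.26×5.2/(1+0.61)×log₁₀(184.1/144)
    = 0.83975 × 0.10669 = 0.08959 m

S_c ≈ 0.0896 m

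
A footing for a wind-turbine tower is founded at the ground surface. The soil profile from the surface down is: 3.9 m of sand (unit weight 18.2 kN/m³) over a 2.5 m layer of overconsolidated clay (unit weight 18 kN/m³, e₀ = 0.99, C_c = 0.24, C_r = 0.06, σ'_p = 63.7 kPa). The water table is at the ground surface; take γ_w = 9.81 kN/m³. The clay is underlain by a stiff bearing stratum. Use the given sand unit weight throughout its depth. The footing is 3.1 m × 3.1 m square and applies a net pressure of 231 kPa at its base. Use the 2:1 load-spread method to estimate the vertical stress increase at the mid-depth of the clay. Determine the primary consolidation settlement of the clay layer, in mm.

S_c ≈ 35.3 mm

Mid-depth of clay below the ground surface: z = 3.9 + 2.5/2 = 5.15 m.
Total vertical stress at mid-clay: σ_v = 18.2×3.9 + 18×1.25 = 93.48 kPa.
Pore pressure: u = 9.81×(5.15 − 0) = 50.522 kPa.
Initial effective stress: σ'_0 = σ_v − u = 93.48 − 50.522 = 42.958 kPa.
Stress increase at mid-clay by the 2:1 spreading method:
Δσ = qBL/((B+z)(L+z)) = 231×3.1×3.1/((3.1+5.15)(3.1+5.15)) = 32.616 kPa
Final effective stress: σ'_f = 42.958 + 32.616 = 75.574 kPa.
σ'_f = 75.574 > σ'_p = 63.7 kPa, so the stress path crosses the preconsolidation pressure — recompression up to σ'_p, then virgin compression beyond:
S_c = H/(1+e₀)·[C_r·log₁₀(σ'_p/σ'_0) + C_c·log₁₀(σ'_f/σ'_p)]
    = 2.5/1.99 × [0.06×log₁₀(63.7/42.958) + 0.24×log₁₀(75.574/63.7)]
    = 1.2563 × [0.010266 + 0.017816] = 0.03528 m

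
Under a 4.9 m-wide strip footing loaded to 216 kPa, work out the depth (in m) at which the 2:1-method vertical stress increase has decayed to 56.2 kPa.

2:1 spreading — at depth z the loaded area has grown by z in each plan dimension:
qB/(B+z) = Δσ_z ⇒ z = qB/Δσ_z − B = 216×4.9/56.2 − 4.9 = 13.93 m

z ≈ 13.9 m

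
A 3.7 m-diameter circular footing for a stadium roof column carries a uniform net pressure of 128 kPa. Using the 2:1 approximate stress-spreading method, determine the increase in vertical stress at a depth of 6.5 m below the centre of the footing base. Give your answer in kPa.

By the 2:1 method the load spreads at 1 horizontal : 2 vertical, so at depth z the loaded area has grown by z in each plan dimension:
Δσ ≈ qD²/(D+z)² = 128×3.7²/(3.7+6.5)² = 16.843 kPa

Δσ_z ≈ 16.8 kPa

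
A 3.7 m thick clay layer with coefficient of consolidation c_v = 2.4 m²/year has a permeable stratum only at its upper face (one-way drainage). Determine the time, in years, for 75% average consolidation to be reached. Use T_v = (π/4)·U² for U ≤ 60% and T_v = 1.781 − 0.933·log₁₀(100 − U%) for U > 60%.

t ≈ 2.72 years

Drainage path length: H_d = H = 3.7 m (single drainage).
U > 60%: T_v = 1.781 − 0.933·log₁₀(100 − 75) = 0.47672.
t = T_v·H_d²/c_v = 0.47672×3.7²/2.4 = 2.719 years.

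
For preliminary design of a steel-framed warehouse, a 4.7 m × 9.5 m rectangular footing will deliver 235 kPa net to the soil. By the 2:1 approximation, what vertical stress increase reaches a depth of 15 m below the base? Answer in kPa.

By the 2:1 method the load spreads at 1 horizontal : 2 vertical, so at depth z the loaded area has grown by z in each plan dimension:
Δσ = qBL/((B+z)(L+z)) = 235×4.7×9.5/((4.7+15)(9.5+15)) = 21.74 kPa

Δσ_z ≈ 21.7 kPa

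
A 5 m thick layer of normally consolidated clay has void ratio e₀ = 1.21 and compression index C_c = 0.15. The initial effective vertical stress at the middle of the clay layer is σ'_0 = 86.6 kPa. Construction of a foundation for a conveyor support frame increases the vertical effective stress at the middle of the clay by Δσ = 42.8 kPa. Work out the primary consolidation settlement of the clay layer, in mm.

Final effective stress: σ'_f = σ'_0 + Δσ = 86.6 + 42.8 = 129.4 kPa.
Normally consolidated clay, so the full stress increment lies on the virgin compression line:
S_c = C_c·H/(1+e₀)·log₁₀(σ'_f/σ'_0) = 0.15×5/(1+1.21)×log₁₀(129.4/86.6)
    = 0.33937 × 0.17442 = 0.05919 m

S_c ≈ 59.2 mm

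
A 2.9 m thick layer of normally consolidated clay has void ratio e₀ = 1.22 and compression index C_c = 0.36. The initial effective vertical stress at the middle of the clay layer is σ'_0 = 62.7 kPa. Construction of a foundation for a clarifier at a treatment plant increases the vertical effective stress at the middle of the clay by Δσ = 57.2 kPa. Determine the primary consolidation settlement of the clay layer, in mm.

Final effective stress: σ'_f = σ'_0 + Δσ = 62.7 + 57.2 = 119.9 kPa.
Normally consolidated clay, so the full stress increment lies on the virgin compression line:
S_c = C_c·H/(1+e₀)·log₁₀(σ'_f/σ'_0) = 0.36×2.9/(1+1.22)×log₁₀(119.9/62.7)
    = 0.47027 × 0.28155 = 0.1324 m

S_c ≈ 132 mm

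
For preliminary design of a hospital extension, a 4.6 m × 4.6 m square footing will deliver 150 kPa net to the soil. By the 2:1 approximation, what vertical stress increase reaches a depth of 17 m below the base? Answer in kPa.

By the 2:1 method the load spreads at 1 horizontal : 2 vertical, so at depth z the loaded area has grown by z in each plan dimension:
Δσ = qBL/((B+z)(L+z)) = 150×4.6×4.6/((4.6+17)(4.6+17)) = 6.803 kPa

Δσ_z ≈ 6.8 kPa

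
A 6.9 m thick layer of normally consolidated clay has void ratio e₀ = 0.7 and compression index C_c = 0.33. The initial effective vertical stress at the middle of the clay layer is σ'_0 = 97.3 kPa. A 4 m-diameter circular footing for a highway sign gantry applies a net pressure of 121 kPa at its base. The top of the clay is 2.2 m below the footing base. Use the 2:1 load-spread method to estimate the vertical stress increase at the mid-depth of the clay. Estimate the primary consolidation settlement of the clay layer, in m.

S_c ≈ 0.113 m

Mid-depth of clay below the footing base: z = 2.2 + 6.9/2 = 5.65 m.
Stress increase at mid-clay by the 2:1 spreading method:
Δσ ≈ qD²/(D+z)² = 121×4²/(4+5.65)² = 20.79 kPa
Final effective stress: σ'_f = σ'_0 + Δσ = 97.3 + 20.79 = 118.09 kPa.
Normally consolidated clay, so the full stress increment lies on the virgin compression line:
S_c = C_c·H/(1+e₀)·log₁₀(σ'_f/σ'_0) = 0.33×6.9/(1+0.7)×log₁₀(118.09/97.3)
    = 1.3394 × 0.0841 = 0.1126 m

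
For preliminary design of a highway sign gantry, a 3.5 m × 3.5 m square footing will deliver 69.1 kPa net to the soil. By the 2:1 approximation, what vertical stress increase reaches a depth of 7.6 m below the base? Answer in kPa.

By the 2:1 method the load spreads at 1 horizontal : 2 vertical, so at depth z the loaded area has grown by z in each plan dimension:
Δσ = qBL/((B+z)(L+z)) = 69.1×3.5×3.5/((3.5+7.6)(3.5+7.6)) = 6.8702 kPa

Δσ_z ≈ 6.87 kPa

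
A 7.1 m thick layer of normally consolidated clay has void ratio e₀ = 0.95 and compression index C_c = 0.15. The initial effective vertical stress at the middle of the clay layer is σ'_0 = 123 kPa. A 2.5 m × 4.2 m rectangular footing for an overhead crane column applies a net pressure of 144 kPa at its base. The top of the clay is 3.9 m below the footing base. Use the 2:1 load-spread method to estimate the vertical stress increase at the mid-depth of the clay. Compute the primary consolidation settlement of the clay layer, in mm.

S_c ≈ 23.9 mm

Mid-depth of clay below the footing base: z = 3.9 + 7.1/2 = 7.45 m.
Stress increase at mid-clay by the 2:1 spreading method:
Δσ = qBL/((B+z)(L+z)) = 144×2.5×4.2/((2.5+7.45)(4.2+7.45)) = 13.044 kPa
Final effective stress: σ'_f = σ'_0 + Δσ = 123 + 13.044 = 136.04 kPa.
Normally consolidated clay, so the full stress increment lies on the virgin compression line:
S_c = C_c·H/(1+e₀)·log₁₀(σ'_f/σ'_0) = 0.15×7.1/(1+0.95)×log₁₀(136.04/123)
    = 0.54615 × 0.043762 = 0.0239 m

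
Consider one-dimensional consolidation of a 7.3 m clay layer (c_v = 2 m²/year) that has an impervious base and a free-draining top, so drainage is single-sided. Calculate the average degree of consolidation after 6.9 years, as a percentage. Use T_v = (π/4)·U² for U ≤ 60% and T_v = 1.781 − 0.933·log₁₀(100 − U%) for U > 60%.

Drainage path length: H_d = H = 7.3 m (single drainage).
T_v = c_v·t/H_d² = 2×6.9/7.3² = 0.25896.
T_v = 0.25896 corresponds to the U ≤ 60% branch:
U = √(4T_v/π) = 0.5742

U ≈ 57.4 %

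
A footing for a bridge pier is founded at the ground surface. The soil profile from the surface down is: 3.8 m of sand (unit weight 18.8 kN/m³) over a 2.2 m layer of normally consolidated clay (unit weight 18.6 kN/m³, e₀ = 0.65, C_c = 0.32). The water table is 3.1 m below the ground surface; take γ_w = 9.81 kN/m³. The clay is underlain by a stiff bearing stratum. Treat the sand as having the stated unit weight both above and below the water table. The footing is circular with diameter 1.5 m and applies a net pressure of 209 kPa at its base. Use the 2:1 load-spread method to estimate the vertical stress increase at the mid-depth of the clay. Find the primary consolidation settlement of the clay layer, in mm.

Mid-depth of clay below the ground surface: z = 3.8 + 2.2/2 = 4.9 m.
Total vertical stress at mid-clay: σ_v = 18.8×3.8 + 18.6×1.1 = 91.9 kPa.
Pore pressure: u = 9.81×(4.9 − 3.1) = 17.658 kPa.
Initial effective stress: σ'_0 = σ_v − u = 91.9 − 17.658 = 74.242 kPa.
Stress increase at mid-clay by the 2:1 spreading method:
Δσ ≈ qD²/(D+z)² = 209×1.5²/(1.5+4.9)² = 11.481 kPa
Final effective stress: σ'_f = σ'_0 + Δσ = 74.242 + 11.481 = 85.723 kPa.
Normally consolidated clay, so the full stress increment lies on the virgin compression line:
S_c = C_c·H/(1+e₀)·log₁₀(σ'_f/σ'_0) = 0.32×2.2/(1+0.65)×log₁₀(85.723/74.242)
    = 0.42667 × 0.062448 = 0.02664 m

S_c ≈ 26.6 mm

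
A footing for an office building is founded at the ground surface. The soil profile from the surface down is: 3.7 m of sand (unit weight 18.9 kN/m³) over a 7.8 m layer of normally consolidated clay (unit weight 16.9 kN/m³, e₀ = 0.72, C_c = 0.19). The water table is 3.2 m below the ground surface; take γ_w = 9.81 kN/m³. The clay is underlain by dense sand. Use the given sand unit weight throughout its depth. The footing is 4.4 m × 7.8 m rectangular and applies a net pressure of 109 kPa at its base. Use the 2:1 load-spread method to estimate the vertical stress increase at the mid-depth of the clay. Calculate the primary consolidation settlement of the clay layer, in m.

Mid-depth of clay below the ground surface: z = 3.7 + 7.8/2 = 7.6 m.
Total vertical stress at mid-clay: σ_v = 18.9×3.7 + 16.9×3.9 = 135.84 kPa.
Pore pressure: u = 9.81×(7.6 − 3.2) = 43.164 kPa.
Initial effective stress: σ'_0 = σ_v − u = 135.84 − 43.164 = 92.676 kPa.
Stress increase at mid-clay by the 2:1 spreading method:
Δσ = qBL/((B+z)(L+z)) = 109×4.4×7.8/((4.4+7.6)(7.8+7.6)) = 20.243 kPa
Final effective stress: σ'_f = σ'_0 + Δσ = 92.676 + 20.243 = 112.92 kPa.
Normally consolidated clay, so the full stress increment lies on the virgin compression line:
S_c = C_c·H/(1+e₀)·log₁₀(σ'_f/σ'_0) = 0.19×7.8/(1+0.72)×log₁₀(112.92/92.676)
    = 0.86163 × 0.085804 = 0.07393 m

S_c ≈ 0.0739 m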